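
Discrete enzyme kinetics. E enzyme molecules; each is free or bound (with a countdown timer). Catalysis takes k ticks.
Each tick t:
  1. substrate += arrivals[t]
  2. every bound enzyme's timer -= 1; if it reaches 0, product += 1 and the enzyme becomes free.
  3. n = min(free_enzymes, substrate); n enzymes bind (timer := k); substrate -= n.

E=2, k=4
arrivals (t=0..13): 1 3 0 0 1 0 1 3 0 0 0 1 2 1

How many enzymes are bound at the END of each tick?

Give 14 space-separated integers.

t=0: arr=1 -> substrate=0 bound=1 product=0
t=1: arr=3 -> substrate=2 bound=2 product=0
t=2: arr=0 -> substrate=2 bound=2 product=0
t=3: arr=0 -> substrate=2 bound=2 product=0
t=4: arr=1 -> substrate=2 bound=2 product=1
t=5: arr=0 -> substrate=1 bound=2 product=2
t=6: arr=1 -> substrate=2 bound=2 product=2
t=7: arr=3 -> substrate=5 bound=2 product=2
t=8: arr=0 -> substrate=4 bound=2 product=3
t=9: arr=0 -> substrate=3 bound=2 product=4
t=10: arr=0 -> substrate=3 bound=2 product=4
t=11: arr=1 -> substrate=4 bound=2 product=4
t=12: arr=2 -> substrate=5 bound=2 product=5
t=13: arr=1 -> substrate=5 bound=2 product=6

Answer: 1 2 2 2 2 2 2 2 2 2 2 2 2 2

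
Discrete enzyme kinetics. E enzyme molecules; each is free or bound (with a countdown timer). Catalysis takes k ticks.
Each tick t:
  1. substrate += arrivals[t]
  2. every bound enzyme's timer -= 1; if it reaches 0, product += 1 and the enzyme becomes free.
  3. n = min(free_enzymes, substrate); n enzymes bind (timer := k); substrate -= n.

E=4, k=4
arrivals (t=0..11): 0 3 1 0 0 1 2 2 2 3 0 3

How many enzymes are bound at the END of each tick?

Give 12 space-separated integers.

Answer: 0 3 4 4 4 2 3 4 4 4 4 4

Derivation:
t=0: arr=0 -> substrate=0 bound=0 product=0
t=1: arr=3 -> substrate=0 bound=3 product=0
t=2: arr=1 -> substrate=0 bound=4 product=0
t=3: arr=0 -> substrate=0 bound=4 product=0
t=4: arr=0 -> substrate=0 bound=4 product=0
t=5: arr=1 -> substrate=0 bound=2 product=3
t=6: arr=2 -> substrate=0 bound=3 product=4
t=7: arr=2 -> substrate=1 bound=4 product=4
t=8: arr=2 -> substrate=3 bound=4 product=4
t=9: arr=3 -> substrate=5 bound=4 product=5
t=10: arr=0 -> substrate=3 bound=4 product=7
t=11: arr=3 -> substrate=5 bound=4 product=8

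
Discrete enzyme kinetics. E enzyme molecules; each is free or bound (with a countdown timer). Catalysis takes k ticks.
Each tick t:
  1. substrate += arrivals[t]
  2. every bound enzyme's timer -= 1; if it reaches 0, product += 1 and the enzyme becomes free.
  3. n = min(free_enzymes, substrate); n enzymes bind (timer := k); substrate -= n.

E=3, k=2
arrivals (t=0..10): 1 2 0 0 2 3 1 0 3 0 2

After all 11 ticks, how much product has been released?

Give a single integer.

t=0: arr=1 -> substrate=0 bound=1 product=0
t=1: arr=2 -> substrate=0 bound=3 product=0
t=2: arr=0 -> substrate=0 bound=2 product=1
t=3: arr=0 -> substrate=0 bound=0 product=3
t=4: arr=2 -> substrate=0 bound=2 product=3
t=5: arr=3 -> substrate=2 bound=3 product=3
t=6: arr=1 -> substrate=1 bound=3 product=5
t=7: arr=0 -> substrate=0 bound=3 product=6
t=8: arr=3 -> substrate=1 bound=3 product=8
t=9: arr=0 -> substrate=0 bound=3 product=9
t=10: arr=2 -> substrate=0 bound=3 product=11

Answer: 11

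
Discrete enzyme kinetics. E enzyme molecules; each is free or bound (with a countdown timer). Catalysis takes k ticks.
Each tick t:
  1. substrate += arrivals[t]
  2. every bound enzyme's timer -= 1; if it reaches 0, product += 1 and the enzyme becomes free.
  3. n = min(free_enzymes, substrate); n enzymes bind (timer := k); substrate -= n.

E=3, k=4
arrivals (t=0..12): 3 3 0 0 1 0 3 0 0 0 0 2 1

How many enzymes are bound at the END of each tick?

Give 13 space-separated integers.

t=0: arr=3 -> substrate=0 bound=3 product=0
t=1: arr=3 -> substrate=3 bound=3 product=0
t=2: arr=0 -> substrate=3 bound=3 product=0
t=3: arr=0 -> substrate=3 bound=3 product=0
t=4: arr=1 -> substrate=1 bound=3 product=3
t=5: arr=0 -> substrate=1 bound=3 product=3
t=6: arr=3 -> substrate=4 bound=3 product=3
t=7: arr=0 -> substrate=4 bound=3 product=3
t=8: arr=0 -> substrate=1 bound=3 product=6
t=9: arr=0 -> substrate=1 bound=3 product=6
t=10: arr=0 -> substrate=1 bound=3 product=6
t=11: arr=2 -> substrate=3 bound=3 product=6
t=12: arr=1 -> substrate=1 bound=3 product=9

Answer: 3 3 3 3 3 3 3 3 3 3 3 3 3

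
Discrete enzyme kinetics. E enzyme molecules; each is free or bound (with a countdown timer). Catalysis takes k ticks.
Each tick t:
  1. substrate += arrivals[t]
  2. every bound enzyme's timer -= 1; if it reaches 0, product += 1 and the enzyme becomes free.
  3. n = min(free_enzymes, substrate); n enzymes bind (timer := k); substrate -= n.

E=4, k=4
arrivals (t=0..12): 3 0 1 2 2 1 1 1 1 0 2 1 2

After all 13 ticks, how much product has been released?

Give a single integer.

Answer: 11

Derivation:
t=0: arr=3 -> substrate=0 bound=3 product=0
t=1: arr=0 -> substrate=0 bound=3 product=0
t=2: arr=1 -> substrate=0 bound=4 product=0
t=3: arr=2 -> substrate=2 bound=4 product=0
t=4: arr=2 -> substrate=1 bound=4 product=3
t=5: arr=1 -> substrate=2 bound=4 product=3
t=6: arr=1 -> substrate=2 bound=4 product=4
t=7: arr=1 -> substrate=3 bound=4 product=4
t=8: arr=1 -> substrate=1 bound=4 product=7
t=9: arr=0 -> substrate=1 bound=4 product=7
t=10: arr=2 -> substrate=2 bound=4 product=8
t=11: arr=1 -> substrate=3 bound=4 product=8
t=12: arr=2 -> substrate=2 bound=4 product=11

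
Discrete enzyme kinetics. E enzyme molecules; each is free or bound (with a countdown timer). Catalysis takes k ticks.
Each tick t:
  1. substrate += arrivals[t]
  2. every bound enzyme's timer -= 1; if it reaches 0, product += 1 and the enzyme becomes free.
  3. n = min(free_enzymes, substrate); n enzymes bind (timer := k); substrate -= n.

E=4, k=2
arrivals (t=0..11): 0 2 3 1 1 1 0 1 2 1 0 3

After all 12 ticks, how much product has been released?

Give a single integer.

t=0: arr=0 -> substrate=0 bound=0 product=0
t=1: arr=2 -> substrate=0 bound=2 product=0
t=2: arr=3 -> substrate=1 bound=4 product=0
t=3: arr=1 -> substrate=0 bound=4 product=2
t=4: arr=1 -> substrate=0 bound=3 product=4
t=5: arr=1 -> substrate=0 bound=2 product=6
t=6: arr=0 -> substrate=0 bound=1 product=7
t=7: arr=1 -> substrate=0 bound=1 product=8
t=8: arr=2 -> substrate=0 bound=3 product=8
t=9: arr=1 -> substrate=0 bound=3 product=9
t=10: arr=0 -> substrate=0 bound=1 product=11
t=11: arr=3 -> substrate=0 bound=3 product=12

Answer: 12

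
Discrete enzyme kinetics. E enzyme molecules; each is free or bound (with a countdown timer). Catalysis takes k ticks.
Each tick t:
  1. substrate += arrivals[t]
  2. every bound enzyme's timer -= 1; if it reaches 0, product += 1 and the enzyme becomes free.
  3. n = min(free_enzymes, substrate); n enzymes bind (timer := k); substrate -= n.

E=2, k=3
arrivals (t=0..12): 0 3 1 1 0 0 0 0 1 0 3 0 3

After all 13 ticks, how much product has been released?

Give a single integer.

Answer: 6

Derivation:
t=0: arr=0 -> substrate=0 bound=0 product=0
t=1: arr=3 -> substrate=1 bound=2 product=0
t=2: arr=1 -> substrate=2 bound=2 product=0
t=3: arr=1 -> substrate=3 bound=2 product=0
t=4: arr=0 -> substrate=1 bound=2 product=2
t=5: arr=0 -> substrate=1 bound=2 product=2
t=6: arr=0 -> substrate=1 bound=2 product=2
t=7: arr=0 -> substrate=0 bound=1 product=4
t=8: arr=1 -> substrate=0 bound=2 product=4
t=9: arr=0 -> substrate=0 bound=2 product=4
t=10: arr=3 -> substrate=2 bound=2 product=5
t=11: arr=0 -> substrate=1 bound=2 product=6
t=12: arr=3 -> substrate=4 bound=2 product=6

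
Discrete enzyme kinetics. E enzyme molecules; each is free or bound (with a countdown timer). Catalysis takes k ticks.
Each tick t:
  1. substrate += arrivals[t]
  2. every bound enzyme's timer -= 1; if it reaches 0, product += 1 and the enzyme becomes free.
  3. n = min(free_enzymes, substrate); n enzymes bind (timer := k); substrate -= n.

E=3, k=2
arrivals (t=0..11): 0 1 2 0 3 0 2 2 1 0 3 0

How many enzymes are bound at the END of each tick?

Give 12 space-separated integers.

Answer: 0 1 3 2 3 3 2 3 3 2 3 3

Derivation:
t=0: arr=0 -> substrate=0 bound=0 product=0
t=1: arr=1 -> substrate=0 bound=1 product=0
t=2: arr=2 -> substrate=0 bound=3 product=0
t=3: arr=0 -> substrate=0 bound=2 product=1
t=4: arr=3 -> substrate=0 bound=3 product=3
t=5: arr=0 -> substrate=0 bound=3 product=3
t=6: arr=2 -> substrate=0 bound=2 product=6
t=7: arr=2 -> substrate=1 bound=3 product=6
t=8: arr=1 -> substrate=0 bound=3 product=8
t=9: arr=0 -> substrate=0 bound=2 product=9
t=10: arr=3 -> substrate=0 bound=3 product=11
t=11: arr=0 -> substrate=0 bound=3 product=11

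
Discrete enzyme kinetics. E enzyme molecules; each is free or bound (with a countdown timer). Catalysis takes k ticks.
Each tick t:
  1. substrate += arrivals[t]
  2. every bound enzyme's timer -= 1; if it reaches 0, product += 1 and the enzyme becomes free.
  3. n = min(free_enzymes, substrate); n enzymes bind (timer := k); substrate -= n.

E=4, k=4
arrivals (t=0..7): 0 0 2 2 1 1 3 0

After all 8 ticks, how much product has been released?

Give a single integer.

t=0: arr=0 -> substrate=0 bound=0 product=0
t=1: arr=0 -> substrate=0 bound=0 product=0
t=2: arr=2 -> substrate=0 bound=2 product=0
t=3: arr=2 -> substrate=0 bound=4 product=0
t=4: arr=1 -> substrate=1 bound=4 product=0
t=5: arr=1 -> substrate=2 bound=4 product=0
t=6: arr=3 -> substrate=3 bound=4 product=2
t=7: arr=0 -> substrate=1 bound=4 product=4

Answer: 4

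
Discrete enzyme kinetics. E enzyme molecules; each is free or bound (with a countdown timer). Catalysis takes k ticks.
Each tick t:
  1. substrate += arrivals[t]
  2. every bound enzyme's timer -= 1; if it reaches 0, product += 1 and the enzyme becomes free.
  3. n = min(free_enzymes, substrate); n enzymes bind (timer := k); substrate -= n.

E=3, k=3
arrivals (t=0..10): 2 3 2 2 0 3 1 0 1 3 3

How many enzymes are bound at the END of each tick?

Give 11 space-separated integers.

t=0: arr=2 -> substrate=0 bound=2 product=0
t=1: arr=3 -> substrate=2 bound=3 product=0
t=2: arr=2 -> substrate=4 bound=3 product=0
t=3: arr=2 -> substrate=4 bound=3 product=2
t=4: arr=0 -> substrate=3 bound=3 product=3
t=5: arr=3 -> substrate=6 bound=3 product=3
t=6: arr=1 -> substrate=5 bound=3 product=5
t=7: arr=0 -> substrate=4 bound=3 product=6
t=8: arr=1 -> substrate=5 bound=3 product=6
t=9: arr=3 -> substrate=6 bound=3 product=8
t=10: arr=3 -> substrate=8 bound=3 product=9

Answer: 2 3 3 3 3 3 3 3 3 3 3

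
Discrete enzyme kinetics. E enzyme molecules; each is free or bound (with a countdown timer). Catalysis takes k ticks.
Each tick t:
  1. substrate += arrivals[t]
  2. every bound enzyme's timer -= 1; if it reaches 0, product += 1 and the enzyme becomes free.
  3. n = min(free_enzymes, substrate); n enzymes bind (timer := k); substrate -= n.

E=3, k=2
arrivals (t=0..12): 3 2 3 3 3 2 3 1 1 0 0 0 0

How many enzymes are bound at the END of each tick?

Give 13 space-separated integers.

Answer: 3 3 3 3 3 3 3 3 3 3 3 3 3

Derivation:
t=0: arr=3 -> substrate=0 bound=3 product=0
t=1: arr=2 -> substrate=2 bound=3 product=0
t=2: arr=3 -> substrate=2 bound=3 product=3
t=3: arr=3 -> substrate=5 bound=3 product=3
t=4: arr=3 -> substrate=5 bound=3 product=6
t=5: arr=2 -> substrate=7 bound=3 product=6
t=6: arr=3 -> substrate=7 bound=3 product=9
t=7: arr=1 -> substrate=8 bound=3 product=9
t=8: arr=1 -> substrate=6 bound=3 product=12
t=9: arr=0 -> substrate=6 bound=3 product=12
t=10: arr=0 -> substrate=3 bound=3 product=15
t=11: arr=0 -> substrate=3 bound=3 product=15
t=12: arr=0 -> substrate=0 bound=3 product=18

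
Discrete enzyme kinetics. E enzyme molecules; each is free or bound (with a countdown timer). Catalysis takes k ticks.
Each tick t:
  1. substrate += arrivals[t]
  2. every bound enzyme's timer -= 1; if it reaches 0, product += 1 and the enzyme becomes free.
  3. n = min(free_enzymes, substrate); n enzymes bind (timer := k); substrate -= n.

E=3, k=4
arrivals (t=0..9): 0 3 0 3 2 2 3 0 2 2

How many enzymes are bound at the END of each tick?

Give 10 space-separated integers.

Answer: 0 3 3 3 3 3 3 3 3 3

Derivation:
t=0: arr=0 -> substrate=0 bound=0 product=0
t=1: arr=3 -> substrate=0 bound=3 product=0
t=2: arr=0 -> substrate=0 bound=3 product=0
t=3: arr=3 -> substrate=3 bound=3 product=0
t=4: arr=2 -> substrate=5 bound=3 product=0
t=5: arr=2 -> substrate=4 bound=3 product=3
t=6: arr=3 -> substrate=7 bound=3 product=3
t=7: arr=0 -> substrate=7 bound=3 product=3
t=8: arr=2 -> substrate=9 bound=3 product=3
t=9: arr=2 -> substrate=8 bound=3 product=6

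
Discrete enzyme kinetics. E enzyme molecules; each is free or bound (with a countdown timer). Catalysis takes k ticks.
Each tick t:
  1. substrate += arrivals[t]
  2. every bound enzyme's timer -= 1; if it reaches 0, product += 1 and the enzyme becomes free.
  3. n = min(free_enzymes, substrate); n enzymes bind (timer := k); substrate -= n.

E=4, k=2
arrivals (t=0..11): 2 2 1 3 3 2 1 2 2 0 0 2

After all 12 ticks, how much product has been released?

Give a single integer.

t=0: arr=2 -> substrate=0 bound=2 product=0
t=1: arr=2 -> substrate=0 bound=4 product=0
t=2: arr=1 -> substrate=0 bound=3 product=2
t=3: arr=3 -> substrate=0 bound=4 product=4
t=4: arr=3 -> substrate=2 bound=4 product=5
t=5: arr=2 -> substrate=1 bound=4 product=8
t=6: arr=1 -> substrate=1 bound=4 product=9
t=7: arr=2 -> substrate=0 bound=4 product=12
t=8: arr=2 -> substrate=1 bound=4 product=13
t=9: arr=0 -> substrate=0 bound=2 product=16
t=10: arr=0 -> substrate=0 bound=1 product=17
t=11: arr=2 -> substrate=0 bound=2 product=18

Answer: 18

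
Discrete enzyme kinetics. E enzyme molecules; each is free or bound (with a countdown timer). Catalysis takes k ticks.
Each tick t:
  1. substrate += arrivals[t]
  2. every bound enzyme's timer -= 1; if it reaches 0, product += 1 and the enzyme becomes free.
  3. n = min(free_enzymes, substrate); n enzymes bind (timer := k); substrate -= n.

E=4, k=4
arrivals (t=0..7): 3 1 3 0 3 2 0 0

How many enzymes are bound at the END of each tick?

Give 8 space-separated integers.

t=0: arr=3 -> substrate=0 bound=3 product=0
t=1: arr=1 -> substrate=0 bound=4 product=0
t=2: arr=3 -> substrate=3 bound=4 product=0
t=3: arr=0 -> substrate=3 bound=4 product=0
t=4: arr=3 -> substrate=3 bound=4 product=3
t=5: arr=2 -> substrate=4 bound=4 product=4
t=6: arr=0 -> substrate=4 bound=4 product=4
t=7: arr=0 -> substrate=4 bound=4 product=4

Answer: 3 4 4 4 4 4 4 4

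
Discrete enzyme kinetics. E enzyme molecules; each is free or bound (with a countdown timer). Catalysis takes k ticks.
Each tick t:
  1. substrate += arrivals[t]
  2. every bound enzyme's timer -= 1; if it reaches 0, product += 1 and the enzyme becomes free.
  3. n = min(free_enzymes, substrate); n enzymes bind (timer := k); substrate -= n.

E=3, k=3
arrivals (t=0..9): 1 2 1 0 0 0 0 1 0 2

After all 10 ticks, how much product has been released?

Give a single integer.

Answer: 4

Derivation:
t=0: arr=1 -> substrate=0 bound=1 product=0
t=1: arr=2 -> substrate=0 bound=3 product=0
t=2: arr=1 -> substrate=1 bound=3 product=0
t=3: arr=0 -> substrate=0 bound=3 product=1
t=4: arr=0 -> substrate=0 bound=1 product=3
t=5: arr=0 -> substrate=0 bound=1 product=3
t=6: arr=0 -> substrate=0 bound=0 product=4
t=7: arr=1 -> substrate=0 bound=1 product=4
t=8: arr=0 -> substrate=0 bound=1 product=4
t=9: arr=2 -> substrate=0 bound=3 product=4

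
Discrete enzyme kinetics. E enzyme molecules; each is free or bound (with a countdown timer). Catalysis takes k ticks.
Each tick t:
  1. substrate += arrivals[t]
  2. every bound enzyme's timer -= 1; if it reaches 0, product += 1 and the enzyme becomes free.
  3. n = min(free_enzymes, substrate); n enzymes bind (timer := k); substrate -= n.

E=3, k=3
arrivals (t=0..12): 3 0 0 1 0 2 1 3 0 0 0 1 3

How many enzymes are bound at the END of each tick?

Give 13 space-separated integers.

Answer: 3 3 3 1 1 3 3 3 3 3 3 2 3

Derivation:
t=0: arr=3 -> substrate=0 bound=3 product=0
t=1: arr=0 -> substrate=0 bound=3 product=0
t=2: arr=0 -> substrate=0 bound=3 product=0
t=3: arr=1 -> substrate=0 bound=1 product=3
t=4: arr=0 -> substrate=0 bound=1 product=3
t=5: arr=2 -> substrate=0 bound=3 product=3
t=6: arr=1 -> substrate=0 bound=3 product=4
t=7: arr=3 -> substrate=3 bound=3 product=4
t=8: arr=0 -> substrate=1 bound=3 product=6
t=9: arr=0 -> substrate=0 bound=3 product=7
t=10: arr=0 -> substrate=0 bound=3 product=7
t=11: arr=1 -> substrate=0 bound=2 product=9
t=12: arr=3 -> substrate=1 bound=3 product=10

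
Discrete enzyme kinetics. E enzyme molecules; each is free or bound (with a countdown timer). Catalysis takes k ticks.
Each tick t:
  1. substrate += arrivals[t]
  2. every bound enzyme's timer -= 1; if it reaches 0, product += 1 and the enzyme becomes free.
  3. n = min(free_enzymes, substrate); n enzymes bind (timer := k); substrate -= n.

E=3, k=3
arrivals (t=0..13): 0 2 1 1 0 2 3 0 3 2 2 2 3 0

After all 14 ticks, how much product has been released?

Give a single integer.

Answer: 10

Derivation:
t=0: arr=0 -> substrate=0 bound=0 product=0
t=1: arr=2 -> substrate=0 bound=2 product=0
t=2: arr=1 -> substrate=0 bound=3 product=0
t=3: arr=1 -> substrate=1 bound=3 product=0
t=4: arr=0 -> substrate=0 bound=2 product=2
t=5: arr=2 -> substrate=0 bound=3 product=3
t=6: arr=3 -> substrate=3 bound=3 product=3
t=7: arr=0 -> substrate=2 bound=3 product=4
t=8: arr=3 -> substrate=3 bound=3 product=6
t=9: arr=2 -> substrate=5 bound=3 product=6
t=10: arr=2 -> substrate=6 bound=3 product=7
t=11: arr=2 -> substrate=6 bound=3 product=9
t=12: arr=3 -> substrate=9 bound=3 product=9
t=13: arr=0 -> substrate=8 bound=3 product=10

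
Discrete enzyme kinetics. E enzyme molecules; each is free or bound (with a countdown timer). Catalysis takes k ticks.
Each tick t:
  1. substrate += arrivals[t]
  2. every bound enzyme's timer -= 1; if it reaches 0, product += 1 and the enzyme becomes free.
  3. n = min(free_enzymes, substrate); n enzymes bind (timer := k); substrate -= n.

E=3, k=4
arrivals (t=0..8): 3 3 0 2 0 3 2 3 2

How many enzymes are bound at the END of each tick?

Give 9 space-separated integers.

Answer: 3 3 3 3 3 3 3 3 3

Derivation:
t=0: arr=3 -> substrate=0 bound=3 product=0
t=1: arr=3 -> substrate=3 bound=3 product=0
t=2: arr=0 -> substrate=3 bound=3 product=0
t=3: arr=2 -> substrate=5 bound=3 product=0
t=4: arr=0 -> substrate=2 bound=3 product=3
t=5: arr=3 -> substrate=5 bound=3 product=3
t=6: arr=2 -> substrate=7 bound=3 product=3
t=7: arr=3 -> substrate=10 bound=3 product=3
t=8: arr=2 -> substrate=9 bound=3 product=6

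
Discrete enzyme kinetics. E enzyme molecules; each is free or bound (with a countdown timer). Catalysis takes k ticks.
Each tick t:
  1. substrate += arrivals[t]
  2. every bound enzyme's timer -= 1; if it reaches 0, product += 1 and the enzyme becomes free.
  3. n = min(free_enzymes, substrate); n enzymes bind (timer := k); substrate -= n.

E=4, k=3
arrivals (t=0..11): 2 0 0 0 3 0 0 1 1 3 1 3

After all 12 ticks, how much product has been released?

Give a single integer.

Answer: 7

Derivation:
t=0: arr=2 -> substrate=0 bound=2 product=0
t=1: arr=0 -> substrate=0 bound=2 product=0
t=2: arr=0 -> substrate=0 bound=2 product=0
t=3: arr=0 -> substrate=0 bound=0 product=2
t=4: arr=3 -> substrate=0 bound=3 product=2
t=5: arr=0 -> substrate=0 bound=3 product=2
t=6: arr=0 -> substrate=0 bound=3 product=2
t=7: arr=1 -> substrate=0 bound=1 product=5
t=8: arr=1 -> substrate=0 bound=2 product=5
t=9: arr=3 -> substrate=1 bound=4 product=5
t=10: arr=1 -> substrate=1 bound=4 product=6
t=11: arr=3 -> substrate=3 bound=4 product=7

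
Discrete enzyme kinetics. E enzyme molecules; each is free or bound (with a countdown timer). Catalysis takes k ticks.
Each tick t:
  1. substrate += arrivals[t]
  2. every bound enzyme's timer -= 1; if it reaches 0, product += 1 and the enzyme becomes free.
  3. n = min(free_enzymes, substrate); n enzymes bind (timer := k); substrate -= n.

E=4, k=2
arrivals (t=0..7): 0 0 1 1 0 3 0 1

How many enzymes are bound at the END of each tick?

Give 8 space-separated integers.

t=0: arr=0 -> substrate=0 bound=0 product=0
t=1: arr=0 -> substrate=0 bound=0 product=0
t=2: arr=1 -> substrate=0 bound=1 product=0
t=3: arr=1 -> substrate=0 bound=2 product=0
t=4: arr=0 -> substrate=0 bound=1 product=1
t=5: arr=3 -> substrate=0 bound=3 product=2
t=6: arr=0 -> substrate=0 bound=3 product=2
t=7: arr=1 -> substrate=0 bound=1 product=5

Answer: 0 0 1 2 1 3 3 1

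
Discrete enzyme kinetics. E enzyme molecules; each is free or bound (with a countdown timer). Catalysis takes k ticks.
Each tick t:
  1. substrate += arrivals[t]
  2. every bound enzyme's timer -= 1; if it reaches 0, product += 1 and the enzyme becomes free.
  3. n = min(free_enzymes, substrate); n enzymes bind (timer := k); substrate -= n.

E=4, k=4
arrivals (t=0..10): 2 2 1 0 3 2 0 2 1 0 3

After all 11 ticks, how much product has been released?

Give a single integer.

t=0: arr=2 -> substrate=0 bound=2 product=0
t=1: arr=2 -> substrate=0 bound=4 product=0
t=2: arr=1 -> substrate=1 bound=4 product=0
t=3: arr=0 -> substrate=1 bound=4 product=0
t=4: arr=3 -> substrate=2 bound=4 product=2
t=5: arr=2 -> substrate=2 bound=4 product=4
t=6: arr=0 -> substrate=2 bound=4 product=4
t=7: arr=2 -> substrate=4 bound=4 product=4
t=8: arr=1 -> substrate=3 bound=4 product=6
t=9: arr=0 -> substrate=1 bound=4 product=8
t=10: arr=3 -> substrate=4 bound=4 product=8

Answer: 8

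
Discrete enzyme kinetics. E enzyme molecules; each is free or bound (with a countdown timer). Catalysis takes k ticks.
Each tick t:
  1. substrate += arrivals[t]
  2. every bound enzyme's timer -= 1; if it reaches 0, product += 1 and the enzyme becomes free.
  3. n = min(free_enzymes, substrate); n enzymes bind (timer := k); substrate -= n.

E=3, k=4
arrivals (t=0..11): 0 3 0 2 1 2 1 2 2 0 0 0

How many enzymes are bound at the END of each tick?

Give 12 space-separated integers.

Answer: 0 3 3 3 3 3 3 3 3 3 3 3

Derivation:
t=0: arr=0 -> substrate=0 bound=0 product=0
t=1: arr=3 -> substrate=0 bound=3 product=0
t=2: arr=0 -> substrate=0 bound=3 product=0
t=3: arr=2 -> substrate=2 bound=3 product=0
t=4: arr=1 -> substrate=3 bound=3 product=0
t=5: arr=2 -> substrate=2 bound=3 product=3
t=6: arr=1 -> substrate=3 bound=3 product=3
t=7: arr=2 -> substrate=5 bound=3 product=3
t=8: arr=2 -> substrate=7 bound=3 product=3
t=9: arr=0 -> substrate=4 bound=3 product=6
t=10: arr=0 -> substrate=4 bound=3 product=6
t=11: arr=0 -> substrate=4 bound=3 product=6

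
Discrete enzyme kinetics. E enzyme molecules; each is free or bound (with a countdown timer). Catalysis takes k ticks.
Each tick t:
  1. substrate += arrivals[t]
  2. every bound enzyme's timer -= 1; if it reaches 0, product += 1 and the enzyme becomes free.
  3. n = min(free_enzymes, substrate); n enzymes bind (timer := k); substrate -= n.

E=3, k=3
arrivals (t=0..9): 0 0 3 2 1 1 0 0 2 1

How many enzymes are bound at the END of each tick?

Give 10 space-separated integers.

t=0: arr=0 -> substrate=0 bound=0 product=0
t=1: arr=0 -> substrate=0 bound=0 product=0
t=2: arr=3 -> substrate=0 bound=3 product=0
t=3: arr=2 -> substrate=2 bound=3 product=0
t=4: arr=1 -> substrate=3 bound=3 product=0
t=5: arr=1 -> substrate=1 bound=3 product=3
t=6: arr=0 -> substrate=1 bound=3 product=3
t=7: arr=0 -> substrate=1 bound=3 product=3
t=8: arr=2 -> substrate=0 bound=3 product=6
t=9: arr=1 -> substrate=1 bound=3 product=6

Answer: 0 0 3 3 3 3 3 3 3 3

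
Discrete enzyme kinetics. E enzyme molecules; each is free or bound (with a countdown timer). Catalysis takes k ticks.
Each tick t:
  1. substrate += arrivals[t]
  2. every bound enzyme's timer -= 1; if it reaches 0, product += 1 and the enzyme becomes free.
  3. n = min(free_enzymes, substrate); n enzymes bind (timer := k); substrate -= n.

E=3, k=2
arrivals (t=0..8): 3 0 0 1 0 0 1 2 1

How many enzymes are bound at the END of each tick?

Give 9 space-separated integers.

Answer: 3 3 0 1 1 0 1 3 3

Derivation:
t=0: arr=3 -> substrate=0 bound=3 product=0
t=1: arr=0 -> substrate=0 bound=3 product=0
t=2: arr=0 -> substrate=0 bound=0 product=3
t=3: arr=1 -> substrate=0 bound=1 product=3
t=4: arr=0 -> substrate=0 bound=1 product=3
t=5: arr=0 -> substrate=0 bound=0 product=4
t=6: arr=1 -> substrate=0 bound=1 product=4
t=7: arr=2 -> substrate=0 bound=3 product=4
t=8: arr=1 -> substrate=0 bound=3 product=5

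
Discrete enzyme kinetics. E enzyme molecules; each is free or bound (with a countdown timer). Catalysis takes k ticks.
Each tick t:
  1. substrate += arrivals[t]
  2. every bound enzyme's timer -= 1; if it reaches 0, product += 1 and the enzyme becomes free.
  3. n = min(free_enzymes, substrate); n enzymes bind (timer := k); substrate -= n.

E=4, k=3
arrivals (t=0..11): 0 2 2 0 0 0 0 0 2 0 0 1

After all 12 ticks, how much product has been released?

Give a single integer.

Answer: 6

Derivation:
t=0: arr=0 -> substrate=0 bound=0 product=0
t=1: arr=2 -> substrate=0 bound=2 product=0
t=2: arr=2 -> substrate=0 bound=4 product=0
t=3: arr=0 -> substrate=0 bound=4 product=0
t=4: arr=0 -> substrate=0 bound=2 product=2
t=5: arr=0 -> substrate=0 bound=0 product=4
t=6: arr=0 -> substrate=0 bound=0 product=4
t=7: arr=0 -> substrate=0 bound=0 product=4
t=8: arr=2 -> substrate=0 bound=2 product=4
t=9: arr=0 -> substrate=0 bound=2 product=4
t=10: arr=0 -> substrate=0 bound=2 product=4
t=11: arr=1 -> substrate=0 bound=1 product=6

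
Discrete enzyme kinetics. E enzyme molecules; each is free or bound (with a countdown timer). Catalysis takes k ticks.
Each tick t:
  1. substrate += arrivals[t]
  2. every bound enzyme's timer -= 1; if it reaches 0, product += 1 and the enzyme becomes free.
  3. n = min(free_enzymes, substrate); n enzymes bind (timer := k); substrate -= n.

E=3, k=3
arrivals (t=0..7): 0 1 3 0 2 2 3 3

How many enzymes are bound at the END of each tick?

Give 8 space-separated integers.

t=0: arr=0 -> substrate=0 bound=0 product=0
t=1: arr=1 -> substrate=0 bound=1 product=0
t=2: arr=3 -> substrate=1 bound=3 product=0
t=3: arr=0 -> substrate=1 bound=3 product=0
t=4: arr=2 -> substrate=2 bound=3 product=1
t=5: arr=2 -> substrate=2 bound=3 product=3
t=6: arr=3 -> substrate=5 bound=3 product=3
t=7: arr=3 -> substrate=7 bound=3 product=4

Answer: 0 1 3 3 3 3 3 3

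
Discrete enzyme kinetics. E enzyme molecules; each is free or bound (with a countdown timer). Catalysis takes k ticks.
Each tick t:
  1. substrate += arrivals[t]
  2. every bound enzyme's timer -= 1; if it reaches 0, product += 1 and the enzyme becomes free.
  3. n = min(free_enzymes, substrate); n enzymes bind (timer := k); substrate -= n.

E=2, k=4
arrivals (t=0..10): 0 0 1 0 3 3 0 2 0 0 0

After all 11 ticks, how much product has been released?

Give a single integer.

t=0: arr=0 -> substrate=0 bound=0 product=0
t=1: arr=0 -> substrate=0 bound=0 product=0
t=2: arr=1 -> substrate=0 bound=1 product=0
t=3: arr=0 -> substrate=0 bound=1 product=0
t=4: arr=3 -> substrate=2 bound=2 product=0
t=5: arr=3 -> substrate=5 bound=2 product=0
t=6: arr=0 -> substrate=4 bound=2 product=1
t=7: arr=2 -> substrate=6 bound=2 product=1
t=8: arr=0 -> substrate=5 bound=2 product=2
t=9: arr=0 -> substrate=5 bound=2 product=2
t=10: arr=0 -> substrate=4 bound=2 product=3

Answer: 3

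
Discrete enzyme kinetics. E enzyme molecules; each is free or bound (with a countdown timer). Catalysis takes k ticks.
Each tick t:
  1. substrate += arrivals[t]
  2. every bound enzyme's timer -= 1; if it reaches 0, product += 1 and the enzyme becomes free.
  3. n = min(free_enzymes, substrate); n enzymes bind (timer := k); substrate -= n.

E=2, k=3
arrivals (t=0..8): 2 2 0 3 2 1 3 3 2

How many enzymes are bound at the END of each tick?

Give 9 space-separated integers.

Answer: 2 2 2 2 2 2 2 2 2

Derivation:
t=0: arr=2 -> substrate=0 bound=2 product=0
t=1: arr=2 -> substrate=2 bound=2 product=0
t=2: arr=0 -> substrate=2 bound=2 product=0
t=3: arr=3 -> substrate=3 bound=2 product=2
t=4: arr=2 -> substrate=5 bound=2 product=2
t=5: arr=1 -> substrate=6 bound=2 product=2
t=6: arr=3 -> substrate=7 bound=2 product=4
t=7: arr=3 -> substrate=10 bound=2 product=4
t=8: arr=2 -> substrate=12 bound=2 product=4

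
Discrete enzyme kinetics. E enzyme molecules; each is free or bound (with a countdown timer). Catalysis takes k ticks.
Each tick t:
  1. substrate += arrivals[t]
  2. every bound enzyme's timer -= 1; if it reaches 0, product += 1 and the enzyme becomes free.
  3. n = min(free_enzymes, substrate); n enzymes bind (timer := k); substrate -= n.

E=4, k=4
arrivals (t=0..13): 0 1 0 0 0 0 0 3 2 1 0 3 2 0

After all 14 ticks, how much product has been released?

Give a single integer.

Answer: 5

Derivation:
t=0: arr=0 -> substrate=0 bound=0 product=0
t=1: arr=1 -> substrate=0 bound=1 product=0
t=2: arr=0 -> substrate=0 bound=1 product=0
t=3: arr=0 -> substrate=0 bound=1 product=0
t=4: arr=0 -> substrate=0 bound=1 product=0
t=5: arr=0 -> substrate=0 bound=0 product=1
t=6: arr=0 -> substrate=0 bound=0 product=1
t=7: arr=3 -> substrate=0 bound=3 product=1
t=8: arr=2 -> substrate=1 bound=4 product=1
t=9: arr=1 -> substrate=2 bound=4 product=1
t=10: arr=0 -> substrate=2 bound=4 product=1
t=11: arr=3 -> substrate=2 bound=4 product=4
t=12: arr=2 -> substrate=3 bound=4 product=5
t=13: arr=0 -> substrate=3 bound=4 product=5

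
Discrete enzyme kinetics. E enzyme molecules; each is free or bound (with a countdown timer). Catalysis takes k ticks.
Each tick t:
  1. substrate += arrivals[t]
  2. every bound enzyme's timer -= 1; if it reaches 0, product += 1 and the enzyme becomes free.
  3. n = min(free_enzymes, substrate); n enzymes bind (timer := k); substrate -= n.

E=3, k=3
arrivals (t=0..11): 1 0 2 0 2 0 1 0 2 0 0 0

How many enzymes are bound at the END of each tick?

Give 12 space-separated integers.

t=0: arr=1 -> substrate=0 bound=1 product=0
t=1: arr=0 -> substrate=0 bound=1 product=0
t=2: arr=2 -> substrate=0 bound=3 product=0
t=3: arr=0 -> substrate=0 bound=2 product=1
t=4: arr=2 -> substrate=1 bound=3 product=1
t=5: arr=0 -> substrate=0 bound=2 product=3
t=6: arr=1 -> substrate=0 bound=3 product=3
t=7: arr=0 -> substrate=0 bound=2 product=4
t=8: arr=2 -> substrate=0 bound=3 product=5
t=9: arr=0 -> substrate=0 bound=2 product=6
t=10: arr=0 -> substrate=0 bound=2 product=6
t=11: arr=0 -> substrate=0 bound=0 product=8

Answer: 1 1 3 2 3 2 3 2 3 2 2 0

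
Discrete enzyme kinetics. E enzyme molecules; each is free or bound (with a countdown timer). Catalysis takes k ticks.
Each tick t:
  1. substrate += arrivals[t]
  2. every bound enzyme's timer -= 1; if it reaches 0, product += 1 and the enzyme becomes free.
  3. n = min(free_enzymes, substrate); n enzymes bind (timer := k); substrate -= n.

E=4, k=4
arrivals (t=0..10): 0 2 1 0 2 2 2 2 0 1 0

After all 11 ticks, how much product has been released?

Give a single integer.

Answer: 7

Derivation:
t=0: arr=0 -> substrate=0 bound=0 product=0
t=1: arr=2 -> substrate=0 bound=2 product=0
t=2: arr=1 -> substrate=0 bound=3 product=0
t=3: arr=0 -> substrate=0 bound=3 product=0
t=4: arr=2 -> substrate=1 bound=4 product=0
t=5: arr=2 -> substrate=1 bound=4 product=2
t=6: arr=2 -> substrate=2 bound=4 product=3
t=7: arr=2 -> substrate=4 bound=4 product=3
t=8: arr=0 -> substrate=3 bound=4 product=4
t=9: arr=1 -> substrate=2 bound=4 product=6
t=10: arr=0 -> substrate=1 bound=4 product=7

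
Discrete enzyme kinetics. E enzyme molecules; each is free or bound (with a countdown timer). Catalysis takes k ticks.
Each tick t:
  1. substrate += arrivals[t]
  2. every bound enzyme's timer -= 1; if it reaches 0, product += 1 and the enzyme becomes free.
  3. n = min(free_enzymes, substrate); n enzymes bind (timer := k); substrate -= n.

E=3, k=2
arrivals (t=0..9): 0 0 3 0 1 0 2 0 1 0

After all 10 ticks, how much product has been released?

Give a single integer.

Answer: 6

Derivation:
t=0: arr=0 -> substrate=0 bound=0 product=0
t=1: arr=0 -> substrate=0 bound=0 product=0
t=2: arr=3 -> substrate=0 bound=3 product=0
t=3: arr=0 -> substrate=0 bound=3 product=0
t=4: arr=1 -> substrate=0 bound=1 product=3
t=5: arr=0 -> substrate=0 bound=1 product=3
t=6: arr=2 -> substrate=0 bound=2 product=4
t=7: arr=0 -> substrate=0 bound=2 product=4
t=8: arr=1 -> substrate=0 bound=1 product=6
t=9: arr=0 -> substrate=0 bound=1 product=6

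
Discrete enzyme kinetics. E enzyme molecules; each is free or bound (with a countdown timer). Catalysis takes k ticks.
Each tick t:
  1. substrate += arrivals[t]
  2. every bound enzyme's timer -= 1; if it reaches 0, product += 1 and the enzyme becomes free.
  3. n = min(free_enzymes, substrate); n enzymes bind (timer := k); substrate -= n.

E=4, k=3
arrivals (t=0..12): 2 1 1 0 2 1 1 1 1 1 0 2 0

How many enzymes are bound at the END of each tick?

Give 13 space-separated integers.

Answer: 2 3 4 2 3 3 4 3 3 3 2 3 2

Derivation:
t=0: arr=2 -> substrate=0 bound=2 product=0
t=1: arr=1 -> substrate=0 bound=3 product=0
t=2: arr=1 -> substrate=0 bound=4 product=0
t=3: arr=0 -> substrate=0 bound=2 product=2
t=4: arr=2 -> substrate=0 bound=3 product=3
t=5: arr=1 -> substrate=0 bound=3 product=4
t=6: arr=1 -> substrate=0 bound=4 product=4
t=7: arr=1 -> substrate=0 bound=3 product=6
t=8: arr=1 -> substrate=0 bound=3 product=7
t=9: arr=1 -> substrate=0 bound=3 product=8
t=10: arr=0 -> substrate=0 bound=2 product=9
t=11: arr=2 -> substrate=0 bound=3 product=10
t=12: arr=0 -> substrate=0 bound=2 product=11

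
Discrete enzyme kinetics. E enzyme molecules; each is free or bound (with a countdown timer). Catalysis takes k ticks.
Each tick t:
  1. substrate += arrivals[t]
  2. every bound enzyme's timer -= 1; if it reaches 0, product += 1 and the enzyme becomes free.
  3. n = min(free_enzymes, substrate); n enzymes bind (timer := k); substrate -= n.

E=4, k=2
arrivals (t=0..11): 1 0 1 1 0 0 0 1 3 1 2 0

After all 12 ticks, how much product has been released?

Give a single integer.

Answer: 8

Derivation:
t=0: arr=1 -> substrate=0 bound=1 product=0
t=1: arr=0 -> substrate=0 bound=1 product=0
t=2: arr=1 -> substrate=0 bound=1 product=1
t=3: arr=1 -> substrate=0 bound=2 product=1
t=4: arr=0 -> substrate=0 bound=1 product=2
t=5: arr=0 -> substrate=0 bound=0 product=3
t=6: arr=0 -> substrate=0 bound=0 product=3
t=7: arr=1 -> substrate=0 bound=1 product=3
t=8: arr=3 -> substrate=0 bound=4 product=3
t=9: arr=1 -> substrate=0 bound=4 product=4
t=10: arr=2 -> substrate=0 bound=3 product=7
t=11: arr=0 -> substrate=0 bound=2 product=8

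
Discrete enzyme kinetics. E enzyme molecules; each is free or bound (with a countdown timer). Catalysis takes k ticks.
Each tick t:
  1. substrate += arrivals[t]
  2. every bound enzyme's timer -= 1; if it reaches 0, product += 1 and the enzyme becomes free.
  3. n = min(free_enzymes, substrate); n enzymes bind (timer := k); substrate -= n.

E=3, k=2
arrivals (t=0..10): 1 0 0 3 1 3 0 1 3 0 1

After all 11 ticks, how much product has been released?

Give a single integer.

t=0: arr=1 -> substrate=0 bound=1 product=0
t=1: arr=0 -> substrate=0 bound=1 product=0
t=2: arr=0 -> substrate=0 bound=0 product=1
t=3: arr=3 -> substrate=0 bound=3 product=1
t=4: arr=1 -> substrate=1 bound=3 product=1
t=5: arr=3 -> substrate=1 bound=3 product=4
t=6: arr=0 -> substrate=1 bound=3 product=4
t=7: arr=1 -> substrate=0 bound=2 product=7
t=8: arr=3 -> substrate=2 bound=3 product=7
t=9: arr=0 -> substrate=0 bound=3 product=9
t=10: arr=1 -> substrate=0 bound=3 product=10

Answer: 10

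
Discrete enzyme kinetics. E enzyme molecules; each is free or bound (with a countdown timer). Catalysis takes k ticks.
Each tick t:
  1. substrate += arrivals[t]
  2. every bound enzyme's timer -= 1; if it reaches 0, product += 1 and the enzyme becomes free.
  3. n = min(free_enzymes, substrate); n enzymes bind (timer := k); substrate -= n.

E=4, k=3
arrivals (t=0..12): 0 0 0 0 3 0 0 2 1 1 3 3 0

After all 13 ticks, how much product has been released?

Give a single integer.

Answer: 7

Derivation:
t=0: arr=0 -> substrate=0 bound=0 product=0
t=1: arr=0 -> substrate=0 bound=0 product=0
t=2: arr=0 -> substrate=0 bound=0 product=0
t=3: arr=0 -> substrate=0 bound=0 product=0
t=4: arr=3 -> substrate=0 bound=3 product=0
t=5: arr=0 -> substrate=0 bound=3 product=0
t=6: arr=0 -> substrate=0 bound=3 product=0
t=7: arr=2 -> substrate=0 bound=2 product=3
t=8: arr=1 -> substrate=0 bound=3 product=3
t=9: arr=1 -> substrate=0 bound=4 product=3
t=10: arr=3 -> substrate=1 bound=4 product=5
t=11: arr=3 -> substrate=3 bound=4 product=6
t=12: arr=0 -> substrate=2 bound=4 product=7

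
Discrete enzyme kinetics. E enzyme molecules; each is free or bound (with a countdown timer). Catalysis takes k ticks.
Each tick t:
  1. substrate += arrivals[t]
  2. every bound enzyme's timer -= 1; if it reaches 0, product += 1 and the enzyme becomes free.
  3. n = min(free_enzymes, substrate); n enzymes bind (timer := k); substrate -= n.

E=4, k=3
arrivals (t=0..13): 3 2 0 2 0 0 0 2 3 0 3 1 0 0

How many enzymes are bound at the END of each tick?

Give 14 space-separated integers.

t=0: arr=3 -> substrate=0 bound=3 product=0
t=1: arr=2 -> substrate=1 bound=4 product=0
t=2: arr=0 -> substrate=1 bound=4 product=0
t=3: arr=2 -> substrate=0 bound=4 product=3
t=4: arr=0 -> substrate=0 bound=3 product=4
t=5: arr=0 -> substrate=0 bound=3 product=4
t=6: arr=0 -> substrate=0 bound=0 product=7
t=7: arr=2 -> substrate=0 bound=2 product=7
t=8: arr=3 -> substrate=1 bound=4 product=7
t=9: arr=0 -> substrate=1 bound=4 product=7
t=10: arr=3 -> substrate=2 bound=4 product=9
t=11: arr=1 -> substrate=1 bound=4 product=11
t=12: arr=0 -> substrate=1 bound=4 product=11
t=13: arr=0 -> substrate=0 bound=3 product=13

Answer: 3 4 4 4 3 3 0 2 4 4 4 4 4 3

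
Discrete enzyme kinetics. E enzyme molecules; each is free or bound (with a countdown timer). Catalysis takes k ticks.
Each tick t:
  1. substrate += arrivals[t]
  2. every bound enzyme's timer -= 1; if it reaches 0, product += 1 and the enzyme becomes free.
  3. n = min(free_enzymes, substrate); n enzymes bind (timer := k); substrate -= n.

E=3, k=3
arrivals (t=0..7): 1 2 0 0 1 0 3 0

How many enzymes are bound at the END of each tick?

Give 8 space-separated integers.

t=0: arr=1 -> substrate=0 bound=1 product=0
t=1: arr=2 -> substrate=0 bound=3 product=0
t=2: arr=0 -> substrate=0 bound=3 product=0
t=3: arr=0 -> substrate=0 bound=2 product=1
t=4: arr=1 -> substrate=0 bound=1 product=3
t=5: arr=0 -> substrate=0 bound=1 product=3
t=6: arr=3 -> substrate=1 bound=3 product=3
t=7: arr=0 -> substrate=0 bound=3 product=4

Answer: 1 3 3 2 1 1 3 3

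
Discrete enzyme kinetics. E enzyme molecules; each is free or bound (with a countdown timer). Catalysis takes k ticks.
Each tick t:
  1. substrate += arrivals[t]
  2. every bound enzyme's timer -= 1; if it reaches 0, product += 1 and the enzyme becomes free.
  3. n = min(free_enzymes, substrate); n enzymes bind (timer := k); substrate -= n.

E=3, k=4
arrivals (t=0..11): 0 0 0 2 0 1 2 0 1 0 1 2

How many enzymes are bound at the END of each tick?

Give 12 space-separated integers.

t=0: arr=0 -> substrate=0 bound=0 product=0
t=1: arr=0 -> substrate=0 bound=0 product=0
t=2: arr=0 -> substrate=0 bound=0 product=0
t=3: arr=2 -> substrate=0 bound=2 product=0
t=4: arr=0 -> substrate=0 bound=2 product=0
t=5: arr=1 -> substrate=0 bound=3 product=0
t=6: arr=2 -> substrate=2 bound=3 product=0
t=7: arr=0 -> substrate=0 bound=3 product=2
t=8: arr=1 -> substrate=1 bound=3 product=2
t=9: arr=0 -> substrate=0 bound=3 product=3
t=10: arr=1 -> substrate=1 bound=3 product=3
t=11: arr=2 -> substrate=1 bound=3 product=5

Answer: 0 0 0 2 2 3 3 3 3 3 3 3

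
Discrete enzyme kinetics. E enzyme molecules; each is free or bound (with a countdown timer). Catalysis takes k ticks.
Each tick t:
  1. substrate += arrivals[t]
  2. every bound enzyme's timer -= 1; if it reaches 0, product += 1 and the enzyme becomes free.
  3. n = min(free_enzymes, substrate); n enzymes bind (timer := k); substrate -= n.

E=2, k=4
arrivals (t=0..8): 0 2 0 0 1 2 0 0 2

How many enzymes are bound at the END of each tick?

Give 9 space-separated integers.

Answer: 0 2 2 2 2 2 2 2 2

Derivation:
t=0: arr=0 -> substrate=0 bound=0 product=0
t=1: arr=2 -> substrate=0 bound=2 product=0
t=2: arr=0 -> substrate=0 bound=2 product=0
t=3: arr=0 -> substrate=0 bound=2 product=0
t=4: arr=1 -> substrate=1 bound=2 product=0
t=5: arr=2 -> substrate=1 bound=2 product=2
t=6: arr=0 -> substrate=1 bound=2 product=2
t=7: arr=0 -> substrate=1 bound=2 product=2
t=8: arr=2 -> substrate=3 bound=2 product=2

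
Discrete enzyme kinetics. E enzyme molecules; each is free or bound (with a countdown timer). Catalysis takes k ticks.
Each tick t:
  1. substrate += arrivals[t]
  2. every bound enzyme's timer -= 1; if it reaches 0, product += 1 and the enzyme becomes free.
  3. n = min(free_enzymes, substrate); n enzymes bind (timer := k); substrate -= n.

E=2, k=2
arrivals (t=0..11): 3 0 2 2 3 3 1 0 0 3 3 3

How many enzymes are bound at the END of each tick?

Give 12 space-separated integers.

Answer: 2 2 2 2 2 2 2 2 2 2 2 2

Derivation:
t=0: arr=3 -> substrate=1 bound=2 product=0
t=1: arr=0 -> substrate=1 bound=2 product=0
t=2: arr=2 -> substrate=1 bound=2 product=2
t=3: arr=2 -> substrate=3 bound=2 product=2
t=4: arr=3 -> substrate=4 bound=2 product=4
t=5: arr=3 -> substrate=7 bound=2 product=4
t=6: arr=1 -> substrate=6 bound=2 product=6
t=7: arr=0 -> substrate=6 bound=2 product=6
t=8: arr=0 -> substrate=4 bound=2 product=8
t=9: arr=3 -> substrate=7 bound=2 product=8
t=10: arr=3 -> substrate=8 bound=2 product=10
t=11: arr=3 -> substrate=11 bound=2 product=10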